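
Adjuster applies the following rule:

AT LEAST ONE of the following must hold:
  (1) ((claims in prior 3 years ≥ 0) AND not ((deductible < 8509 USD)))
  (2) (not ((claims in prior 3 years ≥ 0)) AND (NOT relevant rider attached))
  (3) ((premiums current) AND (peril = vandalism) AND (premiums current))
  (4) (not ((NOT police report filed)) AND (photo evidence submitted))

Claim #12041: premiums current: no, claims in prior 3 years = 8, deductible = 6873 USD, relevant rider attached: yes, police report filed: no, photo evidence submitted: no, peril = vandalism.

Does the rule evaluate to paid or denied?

Denied

Atomic conditions:
  claims in prior 3 years ≥ 0: 8 ≥ 0 is true
  deductible < 8509 USD: 6873 < 8509 is true
  NOT relevant rider attached: yes → false
  premiums current: no → false
  peril = vandalism: vandalism == vandalism is true
  NOT police report filed: no → true
  photo evidence submitted: no → false
Combine:
[1.2] NOT true = false
[1] true AND false = false
[2.1] NOT true = false
[2] false AND false = false
[3] false AND true AND false = false
[4.1] NOT true = false
[4] false AND false = false
[root] false OR false OR false OR false = false
Overall: false → denied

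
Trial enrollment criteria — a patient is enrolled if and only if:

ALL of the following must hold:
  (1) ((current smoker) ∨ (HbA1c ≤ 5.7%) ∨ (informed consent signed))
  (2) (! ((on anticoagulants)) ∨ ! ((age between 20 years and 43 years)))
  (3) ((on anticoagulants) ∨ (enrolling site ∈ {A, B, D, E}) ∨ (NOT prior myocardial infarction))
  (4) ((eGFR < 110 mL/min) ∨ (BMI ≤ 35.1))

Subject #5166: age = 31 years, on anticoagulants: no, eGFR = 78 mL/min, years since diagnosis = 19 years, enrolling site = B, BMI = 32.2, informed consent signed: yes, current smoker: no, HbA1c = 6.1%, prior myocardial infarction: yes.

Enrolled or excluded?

Atomic conditions:
  current smoker: no → false
  HbA1c ≤ 5.7%: 6.1 ≤ 5.7 is false
  informed consent signed: yes → true
  on anticoagulants: no → false
  age between 20 years and 43 years: 31 in [20, 43] is true
  enrolling site ∈ {A, B, D, E}: B is in the set → true
  NOT prior myocardial infarction: yes → false
  eGFR < 110 mL/min: 78 < 110 is true
  BMI ≤ 35.1: 32.2 ≤ 35.1 is true
Combine:
[1] false OR false OR true = true
[2.1] NOT false = true
[2.2] NOT true = false
[2] true OR false = true
[3] false OR true OR false = true
[4] true OR true = true
[root] true AND true AND true AND true = true
Overall: true → enrolled

Enrolled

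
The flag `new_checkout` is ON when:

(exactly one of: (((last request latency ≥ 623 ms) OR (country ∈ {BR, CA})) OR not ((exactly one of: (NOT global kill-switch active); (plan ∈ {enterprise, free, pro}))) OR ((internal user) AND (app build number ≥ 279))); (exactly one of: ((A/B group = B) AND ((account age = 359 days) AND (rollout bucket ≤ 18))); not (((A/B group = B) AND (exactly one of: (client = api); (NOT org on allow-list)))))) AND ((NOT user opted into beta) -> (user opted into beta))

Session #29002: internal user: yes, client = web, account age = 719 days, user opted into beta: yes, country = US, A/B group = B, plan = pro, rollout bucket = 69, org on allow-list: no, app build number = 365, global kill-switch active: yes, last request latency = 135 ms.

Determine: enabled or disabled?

Enabled

Atomic conditions:
  last request latency ≥ 623 ms: 135 ≥ 623 is false
  country ∈ {BR, CA}: US is not in the set → false
  NOT global kill-switch active: yes → false
  plan ∈ {enterprise, free, pro}: pro is in the set → true
  internal user: yes → true
  app build number ≥ 279: 365 ≥ 279 is true
  A/B group = B: B == B is true
  account age = 359 days: 719 == 359 is false
  rollout bucket ≤ 18: 69 ≤ 18 is false
  client = api: web == api is false
  NOT org on allow-list: no → true
  NOT user opted into beta: yes → false
  user opted into beta: yes → true
Combine:
[1.1.1] false OR false = false
[1.1.2.1] exactly-one(false, true) = true
[1.1.2] NOT true = false
[1.1.3] true AND true = true
[1.1] false OR false OR true = true
[1.2.1.2] false AND false = false
[1.2.1] true AND false = false
[1.2.2.1.2] exactly-one(false, true) = true
[1.2.2.1] true AND true = true
[1.2.2] NOT true = false
[1.2] exactly-one(false, false) = false
[1] exactly-one(true, false) = true
[2] false → true (antecedent false ⇒ implication holds) = true
[root] true AND true = true
Overall: true → enabled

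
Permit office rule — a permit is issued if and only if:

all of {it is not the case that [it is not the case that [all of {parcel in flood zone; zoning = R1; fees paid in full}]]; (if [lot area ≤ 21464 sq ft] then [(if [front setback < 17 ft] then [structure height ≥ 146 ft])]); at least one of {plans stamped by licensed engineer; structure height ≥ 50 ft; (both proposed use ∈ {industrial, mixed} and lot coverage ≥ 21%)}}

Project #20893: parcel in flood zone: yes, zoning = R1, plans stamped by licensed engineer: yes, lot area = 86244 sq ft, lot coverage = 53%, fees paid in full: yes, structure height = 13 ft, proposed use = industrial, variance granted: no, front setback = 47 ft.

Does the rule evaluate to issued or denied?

Atomic conditions:
  parcel in flood zone: yes → true
  zoning = R1: R1 == R1 is true
  fees paid in full: yes → true
  lot area ≤ 21464 sq ft: 86244 ≤ 21464 is false
  front setback < 17 ft: 47 < 17 is false
  structure height ≥ 146 ft: 13 ≥ 146 is false
  plans stamped by licensed engineer: yes → true
  structure height ≥ 50 ft: 13 ≥ 50 is false
  proposed use ∈ {industrial, mixed}: industrial is in the set → true
  lot coverage ≥ 21%: 53 ≥ 21 is true
Combine:
[1.1.1] true AND true AND true = true
[1.1] NOT true = false
[1] NOT false = true
[2.2] false → false (antecedent false ⇒ implication holds) = true
[2] false → true (antecedent false ⇒ implication holds) = true
[3.3] true AND true = true
[3] true OR false OR true = true
[root] true AND true AND true = true
Overall: true → issued

Issued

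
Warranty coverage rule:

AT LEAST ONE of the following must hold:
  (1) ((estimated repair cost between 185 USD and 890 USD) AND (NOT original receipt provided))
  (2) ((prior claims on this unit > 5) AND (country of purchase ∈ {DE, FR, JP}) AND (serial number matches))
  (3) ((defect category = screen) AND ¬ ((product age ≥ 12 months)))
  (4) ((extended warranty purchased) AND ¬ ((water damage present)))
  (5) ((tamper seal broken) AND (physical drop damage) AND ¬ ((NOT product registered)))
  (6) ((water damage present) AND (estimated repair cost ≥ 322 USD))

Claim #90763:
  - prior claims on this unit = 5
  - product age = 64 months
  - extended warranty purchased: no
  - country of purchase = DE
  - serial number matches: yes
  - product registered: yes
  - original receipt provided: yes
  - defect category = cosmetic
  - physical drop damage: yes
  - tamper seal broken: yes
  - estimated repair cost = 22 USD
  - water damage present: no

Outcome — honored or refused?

Atomic conditions:
  estimated repair cost between 185 USD and 890 USD: 22 in [185, 890] is false
  NOT original receipt provided: yes → false
  prior claims on this unit > 5: 5 > 5 is false
  country of purchase ∈ {DE, FR, JP}: DE is in the set → true
  serial number matches: yes → true
  defect category = screen: cosmetic == screen is false
  product age ≥ 12 months: 64 ≥ 12 is true
  extended warranty purchased: no → false
  water damage present: no → false
  tamper seal broken: yes → true
  physical drop damage: yes → true
  NOT product registered: yes → false
  estimated repair cost ≥ 322 USD: 22 ≥ 322 is false
Combine:
[1] false AND false = false
[2] false AND true AND true = false
[3.2] NOT true = false
[3] false AND false = false
[4.2] NOT false = true
[4] false AND true = false
[5.3] NOT false = true
[5] true AND true AND true = true
[6] false AND false = false
[root] false OR false OR false OR false OR true OR false = true
Overall: true → honored

Honored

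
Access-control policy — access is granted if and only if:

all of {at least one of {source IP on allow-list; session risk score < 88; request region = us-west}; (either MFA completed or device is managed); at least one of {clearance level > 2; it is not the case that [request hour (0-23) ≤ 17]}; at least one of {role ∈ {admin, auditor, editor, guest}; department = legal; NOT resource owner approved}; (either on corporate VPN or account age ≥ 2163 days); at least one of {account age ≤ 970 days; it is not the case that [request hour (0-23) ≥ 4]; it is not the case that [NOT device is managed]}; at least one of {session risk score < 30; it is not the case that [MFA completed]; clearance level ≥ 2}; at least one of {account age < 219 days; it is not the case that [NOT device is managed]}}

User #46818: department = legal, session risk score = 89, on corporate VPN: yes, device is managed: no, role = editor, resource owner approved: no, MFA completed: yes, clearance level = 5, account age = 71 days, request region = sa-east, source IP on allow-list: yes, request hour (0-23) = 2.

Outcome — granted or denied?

Granted

Atomic conditions:
  source IP on allow-list: yes → true
  session risk score < 88: 89 < 88 is false
  request region = us-west: sa-east == us-west is false
  MFA completed: yes → true
  device is managed: no → false
  clearance level > 2: 5 > 2 is true
  request hour (0-23) ≤ 17: 2 ≤ 17 is true
  role ∈ {admin, auditor, editor, guest}: editor is in the set → true
  department = legal: legal == legal is true
  NOT resource owner approved: no → true
  on corporate VPN: yes → true
  account age ≥ 2163 days: 71 ≥ 2163 is false
  account age ≤ 970 days: 71 ≤ 970 is true
  request hour (0-23) ≥ 4: 2 ≥ 4 is false
  NOT device is managed: no → true
  session risk score < 30: 89 < 30 is false
  clearance level ≥ 2: 5 ≥ 2 is true
  account age < 219 days: 71 < 219 is true
Combine:
[1] true OR false OR false = true
[2] true OR false = true
[3.2] NOT true = false
[3] true OR false = true
[4] true OR true OR true = true
[5] true OR false = true
[6.2] NOT false = true
[6.3] NOT true = false
[6] true OR true OR false = true
[7.2] NOT true = false
[7] false OR false OR true = true
[8.2] NOT true = false
[8] true OR false = true
[root] true AND true AND true AND true AND true AND true AND true AND true = true
Overall: true → granted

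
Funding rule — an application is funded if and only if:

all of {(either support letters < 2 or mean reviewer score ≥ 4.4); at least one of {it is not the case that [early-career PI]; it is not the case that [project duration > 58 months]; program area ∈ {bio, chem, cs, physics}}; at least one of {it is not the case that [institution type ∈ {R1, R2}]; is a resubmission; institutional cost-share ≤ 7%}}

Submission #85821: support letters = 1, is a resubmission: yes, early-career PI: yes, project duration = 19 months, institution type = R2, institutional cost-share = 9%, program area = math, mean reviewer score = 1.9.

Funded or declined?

Atomic conditions:
  support letters < 2: 1 < 2 is true
  mean reviewer score ≥ 4.4: 1.9 ≥ 4.4 is false
  early-career PI: yes → true
  project duration > 58 months: 19 > 58 is false
  program area ∈ {bio, chem, cs, physics}: math is not in the set → false
  institution type ∈ {R1, R2}: R2 is in the set → true
  is a resubmission: yes → true
  institutional cost-share ≤ 7%: 9 ≤ 7 is false
Combine:
[1] true OR false = true
[2.1] NOT true = false
[2.2] NOT false = true
[2] false OR true OR false = true
[3.1] NOT true = false
[3] false OR true OR false = true
[root] true AND true AND true = true
Overall: true → funded

Funded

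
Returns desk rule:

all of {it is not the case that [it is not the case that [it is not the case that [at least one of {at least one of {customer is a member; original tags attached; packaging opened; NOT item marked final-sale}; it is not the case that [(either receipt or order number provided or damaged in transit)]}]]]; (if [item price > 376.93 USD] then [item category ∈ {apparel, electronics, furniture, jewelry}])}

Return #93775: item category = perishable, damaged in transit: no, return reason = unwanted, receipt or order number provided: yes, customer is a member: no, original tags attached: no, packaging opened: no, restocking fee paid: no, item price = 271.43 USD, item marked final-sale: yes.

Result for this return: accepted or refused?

Accepted

Atomic conditions:
  customer is a member: no → false
  original tags attached: no → false
  packaging opened: no → false
  NOT item marked final-sale: yes → false
  receipt or order number provided: yes → true
  damaged in transit: no → false
  item price > 376.93 USD: 271.43 > 376.93 is false
  item category ∈ {apparel, electronics, furniture, jewelry}: perishable is not in the set → false
Combine:
[1.1.1.1.1] false OR false OR false OR false = false
[1.1.1.1.2.1] true OR false = true
[1.1.1.1.2] NOT true = false
[1.1.1.1] false OR false = false
[1.1.1] NOT false = true
[1.1] NOT true = false
[1] NOT false = true
[2] false → false (antecedent false ⇒ implication holds) = true
[root] true AND true = true
Overall: true → accepted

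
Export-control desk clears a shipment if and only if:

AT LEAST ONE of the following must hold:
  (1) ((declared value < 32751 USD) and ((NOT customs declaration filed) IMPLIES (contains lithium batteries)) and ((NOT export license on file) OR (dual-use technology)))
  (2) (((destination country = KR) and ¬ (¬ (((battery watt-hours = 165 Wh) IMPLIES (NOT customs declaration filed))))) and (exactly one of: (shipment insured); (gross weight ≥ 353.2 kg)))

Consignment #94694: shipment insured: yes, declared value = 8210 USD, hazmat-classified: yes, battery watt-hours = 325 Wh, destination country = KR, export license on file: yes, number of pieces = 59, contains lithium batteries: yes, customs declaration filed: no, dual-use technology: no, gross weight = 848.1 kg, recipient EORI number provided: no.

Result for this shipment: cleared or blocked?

Atomic conditions:
  declared value < 32751 USD: 8210 < 32751 is true
  NOT customs declaration filed: no → true
  contains lithium batteries: yes → true
  NOT export license on file: yes → false
  dual-use technology: no → false
  destination country = KR: KR == KR is true
  battery watt-hours = 165 Wh: 325 == 165 is false
  shipment insured: yes → true
  gross weight ≥ 353.2 kg: 848.1 ≥ 353.2 is true
Combine:
[1.2] true → true = true
[1.3] false OR false = false
[1] true AND true AND false = false
[2.1.2.1.1] false → true (antecedent false ⇒ implication holds) = true
[2.1.2.1] NOT true = false
[2.1.2] NOT false = true
[2.1] true AND true = true
[2.2] exactly-one(true, true) = false
[2] true AND false = false
[root] false OR false = false
Overall: false → blocked

Blocked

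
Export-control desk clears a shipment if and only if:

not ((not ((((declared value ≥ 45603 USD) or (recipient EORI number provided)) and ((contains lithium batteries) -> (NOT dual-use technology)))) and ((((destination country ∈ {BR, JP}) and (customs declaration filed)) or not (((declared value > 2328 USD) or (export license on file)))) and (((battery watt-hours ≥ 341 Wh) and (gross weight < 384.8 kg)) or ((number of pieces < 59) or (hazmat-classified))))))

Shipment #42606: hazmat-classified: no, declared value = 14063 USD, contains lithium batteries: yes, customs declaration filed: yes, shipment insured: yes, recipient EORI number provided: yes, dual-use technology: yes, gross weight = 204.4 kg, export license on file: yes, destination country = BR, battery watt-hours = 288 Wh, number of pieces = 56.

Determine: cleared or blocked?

Atomic conditions:
  declared value ≥ 45603 USD: 14063 ≥ 45603 is false
  recipient EORI number provided: yes → true
  contains lithium batteries: yes → true
  NOT dual-use technology: yes → false
  destination country ∈ {BR, JP}: BR is in the set → true
  customs declaration filed: yes → true
  declared value > 2328 USD: 14063 > 2328 is true
  export license on file: yes → true
  battery watt-hours ≥ 341 Wh: 288 ≥ 341 is false
  gross weight < 384.8 kg: 204.4 < 384.8 is true
  number of pieces < 59: 56 < 59 is true
  hazmat-classified: no → false
Combine:
[1.1.1.1] false OR true = true
[1.1.1.2] true → false = false
[1.1.1] true AND false = false
[1.1] NOT false = true
[1.2.1.1] true AND true = true
[1.2.1.2.1] true OR true = true
[1.2.1.2] NOT true = false
[1.2.1] true OR false = true
[1.2.2.1] false AND true = false
[1.2.2.2] true OR false = true
[1.2.2] false OR true = true
[1.2] true AND true = true
[1] true AND true = true
[root] NOT true = false
Overall: false → blocked

Blocked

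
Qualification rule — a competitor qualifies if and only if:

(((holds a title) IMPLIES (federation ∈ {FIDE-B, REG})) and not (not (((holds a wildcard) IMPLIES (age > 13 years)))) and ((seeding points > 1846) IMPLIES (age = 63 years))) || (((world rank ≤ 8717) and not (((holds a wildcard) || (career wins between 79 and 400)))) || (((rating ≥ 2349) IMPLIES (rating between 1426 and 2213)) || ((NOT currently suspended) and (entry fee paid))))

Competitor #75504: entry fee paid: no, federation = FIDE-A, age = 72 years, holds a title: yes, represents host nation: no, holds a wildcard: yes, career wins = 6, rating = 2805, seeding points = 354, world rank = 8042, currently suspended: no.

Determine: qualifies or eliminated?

Atomic conditions:
  holds a title: yes → true
  federation ∈ {FIDE-B, REG}: FIDE-A is not in the set → false
  holds a wildcard: yes → true
  age > 13 years: 72 > 13 is true
  seeding points > 1846: 354 > 1846 is false
  age = 63 years: 72 == 63 is false
  world rank ≤ 8717: 8042 ≤ 8717 is true
  career wins between 79 and 400: 6 in [79, 400] is false
  rating ≥ 2349: 2805 ≥ 2349 is true
  rating between 1426 and 2213: 2805 in [1426, 2213] is false
  NOT currently suspended: no → true
  entry fee paid: no → false
Combine:
[1.1] true → false = false
[1.2.1.1] true → true = true
[1.2.1] NOT true = false
[1.2] NOT false = true
[1.3] false → false (antecedent false ⇒ implication holds) = true
[1] false AND true AND true = false
[2.1.2.1] true OR false = true
[2.1.2] NOT true = false
[2.1] true AND false = false
[2.2.1] true → false = false
[2.2.2] true AND false = false
[2.2] false OR false = false
[2] false OR false = false
[root] false OR false = false
Overall: false → eliminated

Eliminated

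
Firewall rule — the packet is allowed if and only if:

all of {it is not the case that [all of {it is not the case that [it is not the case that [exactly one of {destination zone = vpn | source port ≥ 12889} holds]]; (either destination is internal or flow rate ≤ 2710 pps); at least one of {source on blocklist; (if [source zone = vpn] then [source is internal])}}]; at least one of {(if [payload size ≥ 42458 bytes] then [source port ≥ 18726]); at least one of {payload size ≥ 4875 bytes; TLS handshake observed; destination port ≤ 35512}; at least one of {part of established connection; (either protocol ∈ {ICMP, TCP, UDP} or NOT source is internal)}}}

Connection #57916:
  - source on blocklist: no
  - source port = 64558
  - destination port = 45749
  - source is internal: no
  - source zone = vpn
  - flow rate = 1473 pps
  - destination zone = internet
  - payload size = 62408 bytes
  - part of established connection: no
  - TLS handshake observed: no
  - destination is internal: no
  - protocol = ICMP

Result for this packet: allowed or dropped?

Atomic conditions:
  destination zone = vpn: internet == vpn is false
  source port ≥ 12889: 64558 ≥ 12889 is true
  destination is internal: no → false
  flow rate ≤ 2710 pps: 1473 ≤ 2710 is true
  source on blocklist: no → false
  source zone = vpn: vpn == vpn is true
  source is internal: no → false
  payload size ≥ 42458 bytes: 62408 ≥ 42458 is true
  source port ≥ 18726: 64558 ≥ 18726 is true
  payload size ≥ 4875 bytes: 62408 ≥ 4875 is true
  TLS handshake observed: no → false
  destination port ≤ 35512: 45749 ≤ 35512 is false
  part of established connection: no → false
  protocol ∈ {ICMP, TCP, UDP}: ICMP is in the set → true
  NOT source is internal: no → true
Combine:
[1.1.1.1.1] exactly-one(false, true) = true
[1.1.1.1] NOT true = false
[1.1.1] NOT false = true
[1.1.2] false OR true = true
[1.1.3.2] true → false = false
[1.1.3] false OR false = false
[1.1] true AND true AND false = false
[1] NOT false = true
[2.1] true → true = true
[2.2] true OR false OR false = true
[2.3.2] true OR true = true
[2.3] false OR true = true
[2] true OR true OR true = true
[root] true AND true = true
Overall: true → allowed

Allowed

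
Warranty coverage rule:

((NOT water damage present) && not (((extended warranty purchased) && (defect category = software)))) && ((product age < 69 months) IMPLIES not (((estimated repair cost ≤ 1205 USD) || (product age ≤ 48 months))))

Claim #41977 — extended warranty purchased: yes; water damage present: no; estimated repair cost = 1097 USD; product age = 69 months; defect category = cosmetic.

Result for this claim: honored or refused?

Honored

Atomic conditions:
  NOT water damage present: no → true
  extended warranty purchased: yes → true
  defect category = software: cosmetic == software is false
  product age < 69 months: 69 < 69 is false
  estimated repair cost ≤ 1205 USD: 1097 ≤ 1205 is true
  product age ≤ 48 months: 69 ≤ 48 is false
Combine:
[1.2.1] true AND false = false
[1.2] NOT false = true
[1] true AND true = true
[2.2.1] true OR false = true
[2.2] NOT true = false
[2] false → false (antecedent false ⇒ implication holds) = true
[root] true AND true = true
Overall: true → honored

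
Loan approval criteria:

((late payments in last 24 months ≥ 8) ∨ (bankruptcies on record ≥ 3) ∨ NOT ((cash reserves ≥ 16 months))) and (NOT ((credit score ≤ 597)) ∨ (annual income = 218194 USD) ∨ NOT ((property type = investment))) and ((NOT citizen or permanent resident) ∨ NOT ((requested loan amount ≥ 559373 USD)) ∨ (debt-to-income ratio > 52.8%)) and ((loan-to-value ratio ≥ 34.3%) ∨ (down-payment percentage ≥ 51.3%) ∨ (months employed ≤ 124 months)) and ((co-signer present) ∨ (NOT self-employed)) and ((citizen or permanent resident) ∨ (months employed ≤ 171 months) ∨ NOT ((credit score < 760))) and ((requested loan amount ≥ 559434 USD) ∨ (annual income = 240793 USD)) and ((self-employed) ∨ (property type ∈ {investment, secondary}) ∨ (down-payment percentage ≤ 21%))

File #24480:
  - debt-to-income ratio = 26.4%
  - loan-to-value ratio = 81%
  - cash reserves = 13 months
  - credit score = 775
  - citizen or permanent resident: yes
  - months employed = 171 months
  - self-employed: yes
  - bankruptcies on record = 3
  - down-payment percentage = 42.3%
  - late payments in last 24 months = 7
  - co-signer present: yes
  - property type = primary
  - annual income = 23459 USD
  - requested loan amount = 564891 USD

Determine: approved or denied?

Atomic conditions:
  late payments in last 24 months ≥ 8: 7 ≥ 8 is false
  bankruptcies on record ≥ 3: 3 ≥ 3 is true
  cash reserves ≥ 16 months: 13 ≥ 16 is false
  credit score ≤ 597: 775 ≤ 597 is false
  annual income = 218194 USD: 23459 == 218194 is false
  property type = investment: primary == investment is false
  NOT citizen or permanent resident: yes → false
  requested loan amount ≥ 559373 USD: 564891 ≥ 559373 is true
  debt-to-income ratio > 52.8%: 26.4 > 52.8 is false
  loan-to-value ratio ≥ 34.3%: 81 ≥ 34.3 is true
  down-payment percentage ≥ 51.3%: 42.3 ≥ 51.3 is false
  months employed ≤ 124 months: 171 ≤ 124 is false
  co-signer present: yes → true
  NOT self-employed: yes → false
  citizen or permanent resident: yes → true
  months employed ≤ 171 months: 171 ≤ 171 is true
  credit score < 760: 775 < 760 is false
  requested loan amount ≥ 559434 USD: 564891 ≥ 559434 is true
  annual income = 240793 USD: 23459 == 240793 is false
  self-employed: yes → true
  property type ∈ {investment, secondary}: primary is not in the set → false
  down-payment percentage ≤ 21%: 42.3 ≤ 21 is false
Combine:
[1.3] NOT false = true
[1] false OR true OR true = true
[2.1] NOT false = true
[2.3] NOT false = true
[2] true OR false OR true = true
[3.2] NOT true = false
[3] false OR false OR false = false
[4] true OR false OR false = true
[5] true OR false = true
[6.3] NOT false = true
[6] true OR true OR true = true
[7] true OR false = true
[8] true OR false OR false = true
[root] true AND true AND false AND true AND true AND true AND true AND true = false
Overall: false → denied

Denied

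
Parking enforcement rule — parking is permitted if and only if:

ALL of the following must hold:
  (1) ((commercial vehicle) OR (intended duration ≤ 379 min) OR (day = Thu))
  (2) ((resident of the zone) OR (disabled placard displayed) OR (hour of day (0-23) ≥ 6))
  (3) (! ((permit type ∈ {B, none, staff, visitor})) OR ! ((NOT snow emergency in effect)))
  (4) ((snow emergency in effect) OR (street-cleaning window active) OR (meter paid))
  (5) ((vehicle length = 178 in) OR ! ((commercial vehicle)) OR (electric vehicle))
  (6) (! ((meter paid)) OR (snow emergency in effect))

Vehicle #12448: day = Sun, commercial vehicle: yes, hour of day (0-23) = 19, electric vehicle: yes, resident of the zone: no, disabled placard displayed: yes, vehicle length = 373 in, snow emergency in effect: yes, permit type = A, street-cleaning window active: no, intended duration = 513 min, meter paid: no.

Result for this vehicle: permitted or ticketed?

Permitted

Atomic conditions:
  commercial vehicle: yes → true
  intended duration ≤ 379 min: 513 ≤ 379 is false
  day = Thu: Sun == Thu is false
  resident of the zone: no → false
  disabled placard displayed: yes → true
  hour of day (0-23) ≥ 6: 19 ≥ 6 is true
  permit type ∈ {B, none, staff, visitor}: A is not in the set → false
  NOT snow emergency in effect: yes → false
  snow emergency in effect: yes → true
  street-cleaning window active: no → false
  meter paid: no → false
  vehicle length = 178 in: 373 == 178 is false
  electric vehicle: yes → true
Combine:
[1] true OR false OR false = true
[2] false OR true OR true = true
[3.1] NOT false = true
[3.2] NOT false = true
[3] true OR true = true
[4] true OR false OR false = true
[5.2] NOT true = false
[5] false OR false OR true = true
[6.1] NOT false = true
[6] true OR true = true
[root] true AND true AND true AND true AND true AND true = true
Overall: true → permitted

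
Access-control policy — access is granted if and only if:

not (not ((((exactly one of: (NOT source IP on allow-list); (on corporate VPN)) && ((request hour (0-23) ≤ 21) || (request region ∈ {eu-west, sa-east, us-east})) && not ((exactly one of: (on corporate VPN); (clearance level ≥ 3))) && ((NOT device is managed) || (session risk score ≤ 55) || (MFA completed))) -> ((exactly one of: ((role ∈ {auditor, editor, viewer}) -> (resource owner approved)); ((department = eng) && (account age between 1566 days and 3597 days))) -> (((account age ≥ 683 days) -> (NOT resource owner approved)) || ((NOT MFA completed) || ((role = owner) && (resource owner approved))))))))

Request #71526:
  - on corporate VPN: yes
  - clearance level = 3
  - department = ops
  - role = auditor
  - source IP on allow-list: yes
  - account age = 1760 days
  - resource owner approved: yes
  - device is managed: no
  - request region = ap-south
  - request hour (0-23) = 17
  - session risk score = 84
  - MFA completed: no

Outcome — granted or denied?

Atomic conditions:
  NOT source IP on allow-list: yes → false
  on corporate VPN: yes → true
  request hour (0-23) ≤ 21: 17 ≤ 21 is true
  request region ∈ {eu-west, sa-east, us-east}: ap-south is not in the set → false
  clearance level ≥ 3: 3 ≥ 3 is true
  NOT device is managed: no → true
  session risk score ≤ 55: 84 ≤ 55 is false
  MFA completed: no → false
  role ∈ {auditor, editor, viewer}: auditor is in the set → true
  resource owner approved: yes → true
  department = eng: ops == eng is false
  account age between 1566 days and 3597 days: 1760 in [1566, 3597] is true
  account age ≥ 683 days: 1760 ≥ 683 is true
  NOT resource owner approved: yes → false
  NOT MFA completed: no → true
  role = owner: auditor == owner is false
Combine:
[1.1.1.1] exactly-one(false, true) = true
[1.1.1.2] true OR false = true
[1.1.1.3.1] exactly-one(true, true) = false
[1.1.1.3] NOT false = true
[1.1.1.4] true OR false OR false = true
[1.1.1] true AND true AND true AND true = true
[1.1.2.1.1] true → true = true
[1.1.2.1.2] false AND true = false
[1.1.2.1] exactly-one(true, false) = true
[1.1.2.2.1] true → false = false
[1.1.2.2.2.2] false AND true = false
[1.1.2.2.2] true OR false = true
[1.1.2.2] false OR true = true
[1.1.2] true → true = true
[1.1] true → true = true
[1] NOT true = false
[root] NOT false = true
Overall: true → granted

Granted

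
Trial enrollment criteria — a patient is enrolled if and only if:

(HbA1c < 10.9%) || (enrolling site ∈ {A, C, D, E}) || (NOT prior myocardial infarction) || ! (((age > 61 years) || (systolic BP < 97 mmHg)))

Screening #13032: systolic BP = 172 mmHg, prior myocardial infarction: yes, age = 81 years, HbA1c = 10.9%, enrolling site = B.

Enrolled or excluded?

Excluded

Atomic conditions:
  HbA1c < 10.9%: 10.9 < 10.9 is false
  enrolling site ∈ {A, C, D, E}: B is not in the set → false
  NOT prior myocardial infarction: yes → false
  age > 61 years: 81 > 61 is true
  systolic BP < 97 mmHg: 172 < 97 is false
Combine:
[4.1] true OR false = true
[4] NOT true = false
[root] false OR false OR false OR false = false
Overall: false → excluded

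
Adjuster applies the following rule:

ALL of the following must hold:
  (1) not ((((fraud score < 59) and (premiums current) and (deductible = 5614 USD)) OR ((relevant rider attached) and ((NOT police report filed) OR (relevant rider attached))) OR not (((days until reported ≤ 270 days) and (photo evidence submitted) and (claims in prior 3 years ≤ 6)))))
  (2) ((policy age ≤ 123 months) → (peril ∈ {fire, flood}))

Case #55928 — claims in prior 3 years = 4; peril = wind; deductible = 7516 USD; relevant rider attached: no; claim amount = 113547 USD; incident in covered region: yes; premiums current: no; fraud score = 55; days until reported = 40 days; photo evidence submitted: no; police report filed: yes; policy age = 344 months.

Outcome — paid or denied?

Atomic conditions:
  fraud score < 59: 55 < 59 is true
  premiums current: no → false
  deductible = 5614 USD: 7516 == 5614 is false
  relevant rider attached: no → false
  NOT police report filed: yes → false
  days until reported ≤ 270 days: 40 ≤ 270 is true
  photo evidence submitted: no → false
  claims in prior 3 years ≤ 6: 4 ≤ 6 is true
  policy age ≤ 123 months: 344 ≤ 123 is false
  peril ∈ {fire, flood}: wind is not in the set → false
Combine:
[1.1.1] true AND false AND false = false
[1.1.2.2] false OR false = false
[1.1.2] false AND false = false
[1.1.3.1] true AND false AND true = false
[1.1.3] NOT false = true
[1.1] false OR false OR true = true
[1] NOT true = false
[2] false → false (antecedent false ⇒ implication holds) = true
[root] false AND true = false
Overall: false → denied

Denied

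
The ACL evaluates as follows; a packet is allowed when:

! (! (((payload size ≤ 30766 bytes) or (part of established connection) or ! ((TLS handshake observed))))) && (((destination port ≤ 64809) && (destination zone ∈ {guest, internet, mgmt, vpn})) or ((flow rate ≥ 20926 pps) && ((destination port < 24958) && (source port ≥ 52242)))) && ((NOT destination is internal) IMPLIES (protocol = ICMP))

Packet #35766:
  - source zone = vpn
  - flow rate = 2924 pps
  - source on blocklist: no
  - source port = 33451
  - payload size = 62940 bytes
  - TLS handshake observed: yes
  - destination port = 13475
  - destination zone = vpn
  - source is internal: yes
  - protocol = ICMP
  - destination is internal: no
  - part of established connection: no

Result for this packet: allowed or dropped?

Atomic conditions:
  payload size ≤ 30766 bytes: 62940 ≤ 30766 is false
  part of established connection: no → false
  TLS handshake observed: yes → true
  destination port ≤ 64809: 13475 ≤ 64809 is true
  destination zone ∈ {guest, internet, mgmt, vpn}: vpn is in the set → true
  flow rate ≥ 20926 pps: 2924 ≥ 20926 is false
  destination port < 24958: 13475 < 24958 is true
  source port ≥ 52242: 33451 ≥ 52242 is false
  NOT destination is internal: no → true
  protocol = ICMP: ICMP == ICMP is true
Combine:
[1.1.1.3] NOT true = false
[1.1.1] false OR false OR false = false
[1.1] NOT false = true
[1] NOT true = false
[2.1] true AND true = true
[2.2.2] true AND false = false
[2.2] false AND false = false
[2] true OR false = true
[3] true → true = true
[root] false AND true AND true = false
Overall: false → dropped

Dropped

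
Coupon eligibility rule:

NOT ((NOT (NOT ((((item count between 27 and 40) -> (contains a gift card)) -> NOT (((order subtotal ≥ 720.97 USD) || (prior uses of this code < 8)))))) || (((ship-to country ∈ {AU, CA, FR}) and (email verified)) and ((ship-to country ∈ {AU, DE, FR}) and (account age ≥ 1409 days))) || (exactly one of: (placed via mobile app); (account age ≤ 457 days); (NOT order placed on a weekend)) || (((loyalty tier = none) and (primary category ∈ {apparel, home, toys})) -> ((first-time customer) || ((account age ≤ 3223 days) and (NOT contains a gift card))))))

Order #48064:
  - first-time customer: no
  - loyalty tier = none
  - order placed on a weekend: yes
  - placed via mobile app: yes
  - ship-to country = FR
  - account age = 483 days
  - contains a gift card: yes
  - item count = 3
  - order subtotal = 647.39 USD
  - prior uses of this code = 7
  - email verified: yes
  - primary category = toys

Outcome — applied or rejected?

Rejected

Atomic conditions:
  item count between 27 and 40: 3 in [27, 40] is false
  contains a gift card: yes → true
  order subtotal ≥ 720.97 USD: 647.39 ≥ 720.97 is false
  prior uses of this code < 8: 7 < 8 is true
  ship-to country ∈ {AU, CA, FR}: FR is in the set → true
  email verified: yes → true
  ship-to country ∈ {AU, DE, FR}: FR is in the set → true
  account age ≥ 1409 days: 483 ≥ 1409 is false
  placed via mobile app: yes → true
  account age ≤ 457 days: 483 ≤ 457 is false
  NOT order placed on a weekend: yes → false
  loyalty tier = none: none == none is true
  primary category ∈ {apparel, home, toys}: toys is in the set → true
  first-time customer: no → false
  account age ≤ 3223 days: 483 ≤ 3223 is true
  NOT contains a gift card: yes → false
Combine:
[1.1.1.1.1] false → true (antecedent false ⇒ implication holds) = true
[1.1.1.1.2.1] false OR true = true
[1.1.1.1.2] NOT true = false
[1.1.1.1] true → false = false
[1.1.1] NOT false = true
[1.1] NOT true = false
[1.2.1] true AND true = true
[1.2.2] true AND false = false
[1.2] true AND false = false
[1.3] exactly-one(true, false, false) = true
[1.4.1] true AND true = true
[1.4.2.2] true AND false = false
[1.4.2] false OR false = false
[1.4] true → false = false
[1] false OR false OR true OR false = true
[root] NOT true = false
Overall: false → rejected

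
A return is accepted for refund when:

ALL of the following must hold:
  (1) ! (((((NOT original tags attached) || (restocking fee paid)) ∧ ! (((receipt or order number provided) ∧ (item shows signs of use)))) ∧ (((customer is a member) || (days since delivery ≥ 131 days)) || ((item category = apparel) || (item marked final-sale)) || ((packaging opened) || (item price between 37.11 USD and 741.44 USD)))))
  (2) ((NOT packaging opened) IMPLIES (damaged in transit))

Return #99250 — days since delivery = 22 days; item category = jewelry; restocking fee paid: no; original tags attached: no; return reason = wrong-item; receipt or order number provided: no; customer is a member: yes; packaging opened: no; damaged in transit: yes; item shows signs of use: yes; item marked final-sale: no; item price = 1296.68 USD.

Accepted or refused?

Refused

Atomic conditions:
  NOT original tags attached: no → true
  restocking fee paid: no → false
  receipt or order number provided: no → false
  item shows signs of use: yes → true
  customer is a member: yes → true
  days since delivery ≥ 131 days: 22 ≥ 131 is false
  item category = apparel: jewelry == apparel is false
  item marked final-sale: no → false
  packaging opened: no → false
  item price between 37.11 USD and 741.44 USD: 1296.68 in [37.11, 741.44] is false
  NOT packaging opened: no → true
  damaged in transit: yes → true
Combine:
[1.1.1.1] true OR false = true
[1.1.1.2.1] false AND true = false
[1.1.1.2] NOT false = true
[1.1.1] true AND true = true
[1.1.2.1] true OR false = true
[1.1.2.2] false OR false = false
[1.1.2.3] false OR false = false
[1.1.2] true OR false OR false = true
[1.1] true AND true = true
[1] NOT true = false
[2] true → true = true
[root] false AND true = false
Overall: false → refused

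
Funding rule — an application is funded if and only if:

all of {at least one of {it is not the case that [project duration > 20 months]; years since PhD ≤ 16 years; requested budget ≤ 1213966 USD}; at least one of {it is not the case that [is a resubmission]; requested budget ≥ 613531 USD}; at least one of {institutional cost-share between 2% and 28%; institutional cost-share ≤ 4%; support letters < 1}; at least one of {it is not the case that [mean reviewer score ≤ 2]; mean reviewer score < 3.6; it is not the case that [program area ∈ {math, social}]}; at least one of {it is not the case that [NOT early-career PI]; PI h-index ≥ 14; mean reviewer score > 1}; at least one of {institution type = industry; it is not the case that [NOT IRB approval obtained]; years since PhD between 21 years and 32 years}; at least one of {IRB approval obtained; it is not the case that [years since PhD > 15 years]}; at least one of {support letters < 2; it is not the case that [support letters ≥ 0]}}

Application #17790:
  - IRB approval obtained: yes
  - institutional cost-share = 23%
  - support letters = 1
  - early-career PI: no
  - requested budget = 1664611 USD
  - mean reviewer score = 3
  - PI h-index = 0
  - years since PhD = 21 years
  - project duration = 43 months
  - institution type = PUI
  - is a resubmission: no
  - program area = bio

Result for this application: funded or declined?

Atomic conditions:
  project duration > 20 months: 43 > 20 is true
  years since PhD ≤ 16 years: 21 ≤ 16 is false
  requested budget ≤ 1213966 USD: 1664611 ≤ 1213966 is false
  is a resubmission: no → false
  requested budget ≥ 613531 USD: 1664611 ≥ 613531 is true
  institutional cost-share between 2% and 28%: 23 in [2, 28] is true
  institutional cost-share ≤ 4%: 23 ≤ 4 is false
  support letters < 1: 1 < 1 is false
  mean reviewer score ≤ 2: 3 ≤ 2 is false
  mean reviewer score < 3.6: 3 < 3.6 is true
  program area ∈ {math, social}: bio is not in the set → false
  NOT early-career PI: no → true
  PI h-index ≥ 14: 0 ≥ 14 is false
  mean reviewer score > 1: 3 > 1 is true
  institution type = industry: PUI == industry is false
  NOT IRB approval obtained: yes → false
  years since PhD between 21 years and 32 years: 21 in [21, 32] is true
  IRB approval obtained: yes → true
  years since PhD > 15 years: 21 > 15 is true
  support letters < 2: 1 < 2 is true
  support letters ≥ 0: 1 ≥ 0 is true
Combine:
[1.1] NOT true = false
[1] false OR false OR false = false
[2.1] NOT false = true
[2] true OR true = true
[3] true OR false OR false = true
[4.1] NOT false = true
[4.3] NOT false = true
[4] true OR true OR true = true
[5.1] NOT true = false
[5] false OR false OR true = true
[6.2] NOT false = true
[6] false OR true OR true = true
[7.2] NOT true = false
[7] true OR false = true
[8.2] NOT true = false
[8] true OR false = true
[root] false AND true AND true AND true AND true AND true AND true AND true = false
Overall: false → declined

Declined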